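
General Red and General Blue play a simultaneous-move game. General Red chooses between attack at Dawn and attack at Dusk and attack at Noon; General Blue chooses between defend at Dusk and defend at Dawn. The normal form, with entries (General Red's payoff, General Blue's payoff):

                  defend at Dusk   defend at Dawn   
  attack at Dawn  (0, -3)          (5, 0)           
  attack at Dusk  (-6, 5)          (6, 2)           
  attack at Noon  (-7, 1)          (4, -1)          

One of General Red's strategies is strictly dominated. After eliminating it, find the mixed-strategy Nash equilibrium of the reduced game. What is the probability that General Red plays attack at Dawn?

p = 1/2

General Red's strategy attack at Noon is strictly dominated by attack at Dusk: -6 > -7 and 6 > 4. Eliminate attack at Noon.
For General Blue to be willing to mix, General Blue must be indifferent between defend at Dusk and defend at Dawn, which pins down General Red's mix.
  General Blue's expected payoff from defend at Dusk: p·(-3) + (1−p)·5 = -8p + 5
  General Blue's expected payoff from defend at Dawn: p·0 + (1−p)·2 = -2p + 2
  -8p + 5 = -2p + 2  ⇒  -6p = -3  ⇒  p = 1/2.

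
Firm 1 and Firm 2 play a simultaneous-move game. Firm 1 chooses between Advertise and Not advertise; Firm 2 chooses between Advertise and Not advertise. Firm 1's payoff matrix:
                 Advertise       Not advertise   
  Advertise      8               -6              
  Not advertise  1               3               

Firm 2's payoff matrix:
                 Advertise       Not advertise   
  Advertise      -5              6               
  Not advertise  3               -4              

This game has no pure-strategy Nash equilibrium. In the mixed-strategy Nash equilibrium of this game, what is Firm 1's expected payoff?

Set Firm 1's expected payoff from Advertise equal to that from Not advertise:
  Firm 1's payoff to Advertise: q·8 + (1−q)·(-6) = 14q - 6
  Firm 1's payoff to Not advertise: q·1 + (1−q)·3 = -2q + 3
  14q - 6 = -2q + 3  ⇒  16q = 9  ⇒  q = 9/16.
At equilibrium Firm 1 is indifferent across rows, so Firm 1's payoff equals the payoff from Advertise: (9/16)·8 + (7/16)·(-6) = 15/8.

15/8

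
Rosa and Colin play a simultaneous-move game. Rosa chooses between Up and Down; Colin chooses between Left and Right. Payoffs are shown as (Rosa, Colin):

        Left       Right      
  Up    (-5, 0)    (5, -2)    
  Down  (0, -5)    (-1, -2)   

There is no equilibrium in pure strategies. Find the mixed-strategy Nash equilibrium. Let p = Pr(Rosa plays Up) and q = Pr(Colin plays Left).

p = 3/5, q = 6/11

Rosa's mix must leave Colin indifferent between Left and Right.
  Colin's expected payoff from Left: p·0 + (1−p)·(-5) = 5p - 5
  Colin's expected payoff from Right: p·(-2) + (1−p)·(-2) = -2
  5p - 5 = -2  ⇒  5p = 3  ⇒  p = 3/5.
Set Rosa's expected payoff from Up equal to that from Down:
  Rosa's payoff to Up: q·(-5) + (1−q)·5 = -10q + 5
  Rosa's payoff to Down: q·0 + (1−q)·(-1) = q - 1
  -10q + 5 = q - 1  ⇒  -11q = -6  ⇒  q = 6/11.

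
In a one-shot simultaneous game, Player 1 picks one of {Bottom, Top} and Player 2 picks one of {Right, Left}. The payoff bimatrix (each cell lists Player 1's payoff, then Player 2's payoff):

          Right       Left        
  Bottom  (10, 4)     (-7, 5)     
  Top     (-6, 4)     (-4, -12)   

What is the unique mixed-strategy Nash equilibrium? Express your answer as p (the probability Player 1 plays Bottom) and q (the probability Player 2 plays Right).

In a mixed equilibrium Player 2 is indifferent between Right and Left; this condition fixes p.
  Player 2's expected payoff from Right: p·4 + (1−p)·4 = 4
  Player 2's expected payoff from Left: p·5 + (1−p)·(-12) = 17p - 12
  4 = 17p - 12  ⇒  -17p = -16  ⇒  p = 16/17.
Player 1's indifference between Bottom and Top determines Player 2's mixing probability q:
  Player 1's expected payoff from Bottom: q·10 + (1−q)·(-7) = 17q - 7
  Player 1's expected payoff from Top: q·(-6) + (1−q)·(-4) = -2q - 4
  17q - 7 = -2q - 4  ⇒  19q = 3  ⇒  q = 3/19.

p = 16/17, q = 3/19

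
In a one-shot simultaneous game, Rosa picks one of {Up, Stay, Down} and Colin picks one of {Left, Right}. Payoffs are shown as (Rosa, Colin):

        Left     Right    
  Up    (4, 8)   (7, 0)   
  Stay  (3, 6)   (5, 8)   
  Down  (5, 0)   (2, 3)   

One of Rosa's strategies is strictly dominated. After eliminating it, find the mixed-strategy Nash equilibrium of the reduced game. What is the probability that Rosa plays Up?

p = 3/11

Rosa's strategy Stay is strictly dominated by Up: 4 > 3 and 7 > 5. Eliminate Stay.
Colin's indifference between Left and Right determines Rosa's mixing probability p:
  Colin's payoff from Left: p·8 + (1−p)·0 = 8p
  Colin's payoff from Right: p·0 + (1−p)·3 = -3p + 3
  8p = -3p + 3  ⇒  11p = 3  ⇒  p = 3/11.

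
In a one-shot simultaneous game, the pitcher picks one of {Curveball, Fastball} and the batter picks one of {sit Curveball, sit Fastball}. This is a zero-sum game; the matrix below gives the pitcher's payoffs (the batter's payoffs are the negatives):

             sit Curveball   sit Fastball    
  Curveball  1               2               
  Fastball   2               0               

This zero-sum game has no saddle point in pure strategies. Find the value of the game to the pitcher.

v = 4/3

The batter's mix must leave the pitcher indifferent between Curveball and Fastball.
  the pitcher's payoff to Curveball: q·1 + (1−q)·2 = -q + 2
  the pitcher's payoff to Fastball: q·2 + (1−q)·0 = 2q
  -q + 2 = 2q  ⇒  -3q = -2  ⇒  q = 2/3.
The value is the pitcher's expected payoff against this mix (using Curveball): (2/3)·1 + (1/3)·2 = 4/3.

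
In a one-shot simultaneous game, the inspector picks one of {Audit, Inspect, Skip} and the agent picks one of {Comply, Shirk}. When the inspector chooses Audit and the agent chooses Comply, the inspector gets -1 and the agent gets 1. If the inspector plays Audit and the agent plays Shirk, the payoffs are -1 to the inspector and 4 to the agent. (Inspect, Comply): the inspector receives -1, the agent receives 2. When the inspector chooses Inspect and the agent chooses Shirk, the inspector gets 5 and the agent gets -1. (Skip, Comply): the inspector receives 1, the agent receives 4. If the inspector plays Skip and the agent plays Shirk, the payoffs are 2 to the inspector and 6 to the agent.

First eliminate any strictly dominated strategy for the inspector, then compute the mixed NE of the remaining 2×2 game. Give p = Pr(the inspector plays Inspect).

The inspector's strategy Audit is strictly dominated by Skip: 1 > -1 and 2 > -1. Eliminate Audit.
The inspector's mix must leave the agent indifferent between Comply and Shirk.
  the agent's expected payoff from Comply: p·2 + (1−p)·4 = -2p + 4
  the agent's expected payoff from Shirk: p·(-1) + (1−p)·6 = -7p + 6
  -2p + 4 = -7p + 6  ⇒  5p = 2  ⇒  p = 2/5.

p = 2/5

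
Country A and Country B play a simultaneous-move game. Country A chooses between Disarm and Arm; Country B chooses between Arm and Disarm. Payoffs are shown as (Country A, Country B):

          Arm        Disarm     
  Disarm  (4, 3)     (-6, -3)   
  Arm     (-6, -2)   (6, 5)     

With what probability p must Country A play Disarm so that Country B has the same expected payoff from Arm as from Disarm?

For Country B to be willing to mix, Country B must be indifferent between Arm and Disarm, which pins down Country A's mix.
  Country B's expected payoff from Arm: p·3 + (1−p)·(-2) = 5p - 2
  Country B's expected payoff from Disarm: p·(-3) + (1−p)·5 = -8p + 5
  5p - 2 = -8p + 5  ⇒  13p = 7  ⇒  p = 7/13.

p = 7/13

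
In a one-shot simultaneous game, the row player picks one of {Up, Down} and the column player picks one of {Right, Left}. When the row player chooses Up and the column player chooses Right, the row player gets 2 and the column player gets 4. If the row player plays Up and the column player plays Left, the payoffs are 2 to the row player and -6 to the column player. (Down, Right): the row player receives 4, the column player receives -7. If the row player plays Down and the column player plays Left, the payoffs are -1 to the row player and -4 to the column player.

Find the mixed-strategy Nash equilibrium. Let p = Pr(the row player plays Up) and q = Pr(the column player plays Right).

In a mixed equilibrium the column player is indifferent between Right and Left; this condition fixes p.
  the column player's payoff to Right: p·4 + (1−p)·(-7) = 11p - 7
  the column player's payoff to Left: p·(-6) + (1−p)·(-4) = -2p - 4
  11p - 7 = -2p - 4  ⇒  13p = 3  ⇒  p = 3/13.
Set the row player's expected payoff from Up equal to that from Down:
  the row player's expected payoff from Up: q·2 + (1−q)·2 = 2
  the row player's expected payoff from Down: q·4 + (1−q)·(-1) = 5q - 1
  2 = 5q - 1  ⇒  -5q = -3  ⇒  q = 3/5.

p = 3/13, q = 3/5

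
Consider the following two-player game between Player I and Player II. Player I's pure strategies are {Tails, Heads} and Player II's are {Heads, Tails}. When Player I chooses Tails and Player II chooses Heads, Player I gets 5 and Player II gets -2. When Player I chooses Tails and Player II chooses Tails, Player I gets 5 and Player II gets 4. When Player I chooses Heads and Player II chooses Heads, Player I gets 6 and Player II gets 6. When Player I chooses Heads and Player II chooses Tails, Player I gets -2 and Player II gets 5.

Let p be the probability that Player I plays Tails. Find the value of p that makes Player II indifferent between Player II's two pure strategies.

Player II's indifference between Heads and Tails determines Player I's mixing probability p:
  Player II's expected payoff from Heads: p·(-2) + (1−p)·6 = -8p + 6
  Player II's expected payoff from Tails: p·4 + (1−p)·5 = -p + 5
  -8p + 6 = -p + 5  ⇒  -7p = -1  ⇒  p = 1/7.

p = 1/7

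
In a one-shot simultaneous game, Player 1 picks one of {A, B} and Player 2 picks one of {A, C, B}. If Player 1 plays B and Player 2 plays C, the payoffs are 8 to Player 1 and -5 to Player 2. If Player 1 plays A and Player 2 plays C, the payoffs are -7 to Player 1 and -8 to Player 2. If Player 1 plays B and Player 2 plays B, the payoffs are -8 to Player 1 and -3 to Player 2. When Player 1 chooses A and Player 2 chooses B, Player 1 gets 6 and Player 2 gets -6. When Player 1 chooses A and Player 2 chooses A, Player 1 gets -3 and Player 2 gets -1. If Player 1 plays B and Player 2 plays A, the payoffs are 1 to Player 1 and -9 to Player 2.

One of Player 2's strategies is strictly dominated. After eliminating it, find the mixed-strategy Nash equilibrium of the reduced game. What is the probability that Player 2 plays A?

Player 2's strategy C is strictly dominated by B: -6 > -8 and -3 > -5. Eliminate C.
For Player 1 to be willing to mix, Player 1 must be indifferent between A and B, which pins down Player 2's mix.
  Player 1's payoff from A: q·(-3) + (1−q)·6 = -9q + 6
  Player 1's payoff from B: q·1 + (1−q)·(-8) = 9q - 8
  -9q + 6 = 9q - 8  ⇒  -18q = -14  ⇒  q = 7/9.

q = 7/9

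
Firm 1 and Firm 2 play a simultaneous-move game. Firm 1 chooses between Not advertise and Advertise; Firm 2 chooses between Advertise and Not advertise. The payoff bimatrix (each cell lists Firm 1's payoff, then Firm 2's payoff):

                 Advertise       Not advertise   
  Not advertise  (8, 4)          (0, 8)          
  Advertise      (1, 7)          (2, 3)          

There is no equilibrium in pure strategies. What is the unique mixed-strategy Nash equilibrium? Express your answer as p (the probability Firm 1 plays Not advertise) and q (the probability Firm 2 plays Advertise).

For Firm 2 to be willing to mix, Firm 2 must be indifferent between Advertise and Not advertise, which pins down Firm 1's mix.
  Firm 2's expected payoff from Advertise: p·4 + (1−p)·7 = -3p + 7
  Firm 2's expected payoff from Not advertise: p·8 + (1−p)·3 = 5p + 3
  -3p + 7 = 5p + 3  ⇒  -8p = -4  ⇒  p = 1/2.
In a mixed equilibrium Firm 1 is indifferent between Not advertise and Advertise; this condition fixes q.
  Firm 1's expected payoff from Not advertise: q·8 + (1−q)·0 = 8q
  Firm 1's expected payoff from Advertise: q·1 + (1−q)·2 = -q + 2
  8q = -q + 2  ⇒  9q = 2  ⇒  q = 2/9.

p = 1/2, q = 2/9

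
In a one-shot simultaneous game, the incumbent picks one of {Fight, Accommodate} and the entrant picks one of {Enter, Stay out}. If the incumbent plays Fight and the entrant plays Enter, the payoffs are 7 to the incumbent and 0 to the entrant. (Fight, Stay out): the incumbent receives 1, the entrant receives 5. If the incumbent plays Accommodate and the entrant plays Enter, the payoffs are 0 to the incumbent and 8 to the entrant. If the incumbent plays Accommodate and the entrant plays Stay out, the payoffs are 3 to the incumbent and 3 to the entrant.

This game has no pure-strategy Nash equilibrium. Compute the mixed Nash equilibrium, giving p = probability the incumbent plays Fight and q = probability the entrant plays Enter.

The incumbent's mix must leave the entrant indifferent between Enter and Stay out.
  the entrant's expected payoff from Enter: p·0 + (1−p)·8 = -8p + 8
  the entrant's expected payoff from Stay out: p·5 + (1−p)·3 = 2p + 3
  -8p + 8 = 2p + 3  ⇒  -10p = -5  ⇒  p = 1/2.
Set the incumbent's expected payoff from Fight equal to that from Accommodate:
  the incumbent's expected payoff from Fight: q·7 + (1−q)·1 = 6q + 1
  the incumbent's expected payoff from Accommodate: q·0 + (1−q)·3 = -3q + 3
  6q + 1 = -3q + 3  ⇒  9q = 2  ⇒  q = 2/9.

p = 1/2, q = 2/9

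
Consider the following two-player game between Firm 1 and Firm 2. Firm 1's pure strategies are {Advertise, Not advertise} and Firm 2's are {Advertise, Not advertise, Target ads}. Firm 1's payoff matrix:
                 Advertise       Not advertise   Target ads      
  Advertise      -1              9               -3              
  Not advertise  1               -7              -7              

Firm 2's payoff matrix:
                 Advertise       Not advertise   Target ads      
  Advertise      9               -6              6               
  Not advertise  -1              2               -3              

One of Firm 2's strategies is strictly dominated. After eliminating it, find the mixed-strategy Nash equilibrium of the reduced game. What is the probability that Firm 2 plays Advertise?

q = 8/9

Firm 2's strategy Target ads is strictly dominated by Advertise: 9 > 6 and -1 > -3. Eliminate Target ads.
Firm 1's indifference between Advertise and Not advertise determines Firm 2's mixing probability q:
  Firm 1's payoff to Advertise: q·(-1) + (1−q)·9 = -10q + 9
  Firm 1's payoff to Not advertise: q·1 + (1−q)·(-7) = 8q - 7
  -10q + 9 = 8q - 7  ⇒  -18q = -16  ⇒  q = 8/9.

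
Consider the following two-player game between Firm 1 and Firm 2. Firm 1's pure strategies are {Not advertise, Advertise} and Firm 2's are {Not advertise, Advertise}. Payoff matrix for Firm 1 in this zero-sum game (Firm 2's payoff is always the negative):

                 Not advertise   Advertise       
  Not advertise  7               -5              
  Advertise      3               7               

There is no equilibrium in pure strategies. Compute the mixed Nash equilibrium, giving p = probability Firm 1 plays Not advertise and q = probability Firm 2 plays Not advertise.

p = 1/4, q = 3/4

Firm 2's indifference between Not advertise and Advertise determines Firm 1's mixing probability p:
  Firm 2's payoff from Not advertise: p·(-7) + (1−p)·(-3) = -4p - 3
  Firm 2's payoff from Advertise: p·5 + (1−p)·(-7) = 12p - 7
  -4p - 3 = 12p - 7  ⇒  -16p = -4  ⇒  p = 1/4.
Firm 1's indifference between Not advertise and Advertise determines Firm 2's mixing probability q:
  Firm 1's payoff to Not advertise: q·7 + (1−q)·(-5) = 12q - 5
  Firm 1's payoff to Advertise: q·3 + (1−q)·7 = -4q + 7
  12q - 5 = -4q + 7  ⇒  16q = 12  ⇒  q = 3/4.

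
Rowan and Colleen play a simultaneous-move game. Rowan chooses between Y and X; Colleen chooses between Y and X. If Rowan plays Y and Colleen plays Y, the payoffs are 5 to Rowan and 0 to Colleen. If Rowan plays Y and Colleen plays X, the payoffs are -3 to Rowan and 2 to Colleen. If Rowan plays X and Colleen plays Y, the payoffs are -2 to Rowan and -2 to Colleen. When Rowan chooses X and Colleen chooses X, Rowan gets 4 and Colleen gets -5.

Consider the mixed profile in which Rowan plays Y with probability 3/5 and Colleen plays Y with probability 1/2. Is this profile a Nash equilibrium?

Check Colleen's indifference given Rowan's mix p = 3/5:
  payoff from Y = -4/5; payoff from X = -4/5 — equal.
Check Rowan's indifference given Colleen's mix q = 1/2:
  payoff from Y = 1; payoff from X = 1 — equal.
Both players are indifferent, so neither can profitably deviate.

Yes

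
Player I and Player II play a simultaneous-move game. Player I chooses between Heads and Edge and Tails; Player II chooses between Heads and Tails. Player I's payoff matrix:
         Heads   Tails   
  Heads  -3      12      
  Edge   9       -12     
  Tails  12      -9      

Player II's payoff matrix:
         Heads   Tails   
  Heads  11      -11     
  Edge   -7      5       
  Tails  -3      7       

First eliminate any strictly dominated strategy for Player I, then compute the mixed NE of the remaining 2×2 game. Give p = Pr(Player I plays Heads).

p = 5/16

Player I's strategy Edge is strictly dominated by Tails: 12 > 9 and -9 > -12. Eliminate Edge.
Player II's indifference between Heads and Tails determines Player I's mixing probability p:
  Player II's expected payoff from Heads: p·11 + (1−p)·(-3) = 14p - 3
  Player II's expected payoff from Tails: p·(-11) + (1−p)·7 = -18p + 7
  14p - 3 = -18p + 7  ⇒  32p = 10  ⇒  p = 5/16.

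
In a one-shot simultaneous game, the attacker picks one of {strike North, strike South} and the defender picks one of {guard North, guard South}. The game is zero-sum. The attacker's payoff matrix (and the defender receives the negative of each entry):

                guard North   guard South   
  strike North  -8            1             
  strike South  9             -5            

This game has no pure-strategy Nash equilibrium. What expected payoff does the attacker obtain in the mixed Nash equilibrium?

-31/23

The attacker's indifference between strike North and strike South determines the defender's mixing probability q:
  the attacker's expected payoff from strike North: q·(-8) + (1−q)·1 = -9q + 1
  the attacker's expected payoff from strike South: q·9 + (1−q)·(-5) = 14q - 5
  -9q + 1 = 14q - 5  ⇒  -23q = -6  ⇒  q = 6/23.
At equilibrium the attacker is indifferent across rows, so the attacker's payoff equals the payoff from strike North: (6/23)·(-8) + (17/23)·1 = -31/23.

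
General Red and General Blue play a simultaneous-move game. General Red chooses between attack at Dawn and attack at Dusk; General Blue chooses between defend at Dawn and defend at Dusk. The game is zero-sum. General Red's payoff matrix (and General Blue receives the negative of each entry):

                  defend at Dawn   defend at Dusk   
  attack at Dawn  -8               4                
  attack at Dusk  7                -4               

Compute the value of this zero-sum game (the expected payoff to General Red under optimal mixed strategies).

v = -4/23

General Red's indifference between attack at Dawn and attack at Dusk determines General Blue's mixing probability q:
  General Red's expected payoff from attack at Dawn: q·(-8) + (1−q)·4 = -12q + 4
  General Red's expected payoff from attack at Dusk: q·7 + (1−q)·(-4) = 11q - 4
  -12q + 4 = 11q - 4  ⇒  -23q = -8  ⇒  q = 8/23.
The value is General Red's expected payoff against this mix (using attack at Dawn): (8/23)·(-8) + (15/23)·4 = -4/23.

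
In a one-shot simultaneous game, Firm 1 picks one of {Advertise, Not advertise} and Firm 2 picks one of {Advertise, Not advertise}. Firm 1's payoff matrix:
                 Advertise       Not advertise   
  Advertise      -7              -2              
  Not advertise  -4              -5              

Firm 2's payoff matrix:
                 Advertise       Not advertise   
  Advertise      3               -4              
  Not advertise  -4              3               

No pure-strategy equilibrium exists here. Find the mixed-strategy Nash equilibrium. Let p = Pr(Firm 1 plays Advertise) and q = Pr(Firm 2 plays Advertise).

Firm 1's mix must leave Firm 2 indifferent between Advertise and Not advertise.
  Firm 2's payoff to Advertise: p·3 + (1−p)·(-4) = 7p - 4
  Firm 2's payoff to Not advertise: p·(-4) + (1−p)·3 = -7p + 3
  7p - 4 = -7p + 3  ⇒  14p = 7  ⇒  p = 1/2.
In a mixed equilibrium Firm 1 is indifferent between Advertise and Not advertise; this condition fixes q.
  Firm 1's payoff from Advertise: q·(-7) + (1−q)·(-2) = -5q - 2
  Firm 1's payoff from Not advertise: q·(-4) + (1−q)·(-5) = q - 5
  -5q - 2 = q - 5  ⇒  -6q = -3  ⇒  q = 1/2.

p = 1/2, q = 1/2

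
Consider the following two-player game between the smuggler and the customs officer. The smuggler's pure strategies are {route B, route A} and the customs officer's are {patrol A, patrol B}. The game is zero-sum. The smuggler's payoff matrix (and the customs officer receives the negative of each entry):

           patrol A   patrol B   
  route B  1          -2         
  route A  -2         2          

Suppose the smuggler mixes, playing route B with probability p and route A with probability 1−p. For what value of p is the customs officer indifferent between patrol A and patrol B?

p = 4/7

Set the customs officer's expected payoff from patrol A equal to that from patrol B:
  the customs officer's payoff from patrol A: p·(-1) + (1−p)·2 = -3p + 2
  the customs officer's payoff from patrol B: p·2 + (1−p)·(-2) = 4p - 2
  -3p + 2 = 4p - 2  ⇒  -7p = -4  ⇒  p = 4/7.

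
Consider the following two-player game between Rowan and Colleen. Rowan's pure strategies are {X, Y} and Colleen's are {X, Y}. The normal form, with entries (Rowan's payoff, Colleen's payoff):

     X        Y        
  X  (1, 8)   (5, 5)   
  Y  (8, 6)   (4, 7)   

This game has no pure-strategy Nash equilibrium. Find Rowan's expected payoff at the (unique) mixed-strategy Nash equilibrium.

9/2

Rowan's indifference between X and Y determines Colleen's mixing probability q:
  Rowan's payoff from X: q·1 + (1−q)·5 = -4q + 5
  Rowan's payoff from Y: q·8 + (1−q)·4 = 4q + 4
  -4q + 5 = 4q + 4  ⇒  -8q = -1  ⇒  q = 1/8.
At equilibrium Rowan is indifferent across rows, so Rowan's payoff equals the payoff from X: (1/8)·1 + (7/8)·5 = 9/2.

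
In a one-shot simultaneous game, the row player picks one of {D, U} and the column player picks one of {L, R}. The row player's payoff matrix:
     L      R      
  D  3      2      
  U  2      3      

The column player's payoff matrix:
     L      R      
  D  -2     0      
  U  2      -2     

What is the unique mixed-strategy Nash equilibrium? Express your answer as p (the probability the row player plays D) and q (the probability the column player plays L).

p = 2/3, q = 1/2

For the column player to be willing to mix, the column player must be indifferent between L and R, which pins down the row player's mix.
  the column player's expected payoff from L: p·(-2) + (1−p)·2 = -4p + 2
  the column player's expected payoff from R: p·0 + (1−p)·(-2) = 2p - 2
  -4p + 2 = 2p - 2  ⇒  -6p = -4  ⇒  p = 2/3.
In a mixed equilibrium the row player is indifferent between D and U; this condition fixes q.
  the row player's payoff from D: q·3 + (1−q)·2 = q + 2
  the row player's payoff from U: q·2 + (1−q)·3 = -q + 3
  q + 2 = -q + 3  ⇒  2q = 1  ⇒  q = 1/2.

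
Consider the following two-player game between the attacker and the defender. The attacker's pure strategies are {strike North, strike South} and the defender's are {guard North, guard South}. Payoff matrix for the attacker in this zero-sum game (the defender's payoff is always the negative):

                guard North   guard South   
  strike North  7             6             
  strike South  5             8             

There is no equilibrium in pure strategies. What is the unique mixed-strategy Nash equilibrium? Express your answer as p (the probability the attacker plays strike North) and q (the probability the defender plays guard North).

p = 3/4, q = 1/2

The defender's indifference between guard North and guard South determines the attacker's mixing probability p:
  the defender's payoff from guard North: p·(-7) + (1−p)·(-5) = -2p - 5
  the defender's payoff from guard South: p·(-6) + (1−p)·(-8) = 2p - 8
  -2p - 5 = 2p - 8  ⇒  -4p = -3  ⇒  p = 3/4.
The attacker's indifference between strike North and strike South determines the defender's mixing probability q:
  the attacker's expected payoff from strike North: q·7 + (1−q)·6 = q + 6
  the attacker's expected payoff from strike South: q·5 + (1−q)·8 = -3q + 8
  q + 6 = -3q + 8  ⇒  4q = 2  ⇒  q = 1/2.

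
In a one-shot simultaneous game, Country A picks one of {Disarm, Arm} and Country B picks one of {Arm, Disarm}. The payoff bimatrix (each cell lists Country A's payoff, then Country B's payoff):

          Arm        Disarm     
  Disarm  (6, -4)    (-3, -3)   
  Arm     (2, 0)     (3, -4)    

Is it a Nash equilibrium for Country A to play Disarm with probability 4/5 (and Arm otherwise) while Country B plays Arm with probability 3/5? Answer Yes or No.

Check Country B's indifference given Country A's mix p = 4/5:
  payoff from Arm = -16/5; payoff from Disarm = -16/5 — equal.
Check Country A's indifference given Country B's mix q = 3/5:
  payoff from Disarm = 12/5; payoff from Arm = 12/5 — equal.
Both players are indifferent, so neither can profitably deviate.

Yes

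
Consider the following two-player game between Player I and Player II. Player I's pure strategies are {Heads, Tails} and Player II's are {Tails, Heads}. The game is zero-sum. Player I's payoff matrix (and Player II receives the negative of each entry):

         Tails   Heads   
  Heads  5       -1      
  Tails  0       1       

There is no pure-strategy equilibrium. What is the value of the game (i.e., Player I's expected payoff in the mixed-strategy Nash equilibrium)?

In a mixed equilibrium Player I is indifferent between Heads and Tails; this condition fixes q.
  Player I's payoff from Heads: q·5 + (1−q)·(-1) = 6q - 1
  Player I's payoff from Tails: q·0 + (1−q)·1 = -q + 1
  6q - 1 = -q + 1  ⇒  7q = 2  ⇒  q = 2/7.
The value is Player I's expected payoff against this mix (using Heads): (2/7)·5 + (5/7)·(-1) = 5/7.

v = 5/7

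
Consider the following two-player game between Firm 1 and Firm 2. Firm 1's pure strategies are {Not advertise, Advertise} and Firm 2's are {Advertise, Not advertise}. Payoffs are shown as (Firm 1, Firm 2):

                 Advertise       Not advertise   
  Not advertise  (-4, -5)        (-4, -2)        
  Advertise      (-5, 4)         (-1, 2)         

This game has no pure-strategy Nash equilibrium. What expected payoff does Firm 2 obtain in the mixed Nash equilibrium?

2/5

Firm 2's indifference between Advertise and Not advertise determines Firm 1's mixing probability p:
  Firm 2's payoff to Advertise: p·(-5) + (1−p)·4 = -9p + 4
  Firm 2's payoff to Not advertise: p·(-2) + (1−p)·2 = -4p + 2
  -9p + 4 = -4p + 2  ⇒  -5p = -2  ⇒  p = 2/5.
At equilibrium Firm 2 is indifferent across columns, so Firm 2's payoff equals the payoff from Advertise: (2/5)·(-5) + (3/5)·4 = 2/5.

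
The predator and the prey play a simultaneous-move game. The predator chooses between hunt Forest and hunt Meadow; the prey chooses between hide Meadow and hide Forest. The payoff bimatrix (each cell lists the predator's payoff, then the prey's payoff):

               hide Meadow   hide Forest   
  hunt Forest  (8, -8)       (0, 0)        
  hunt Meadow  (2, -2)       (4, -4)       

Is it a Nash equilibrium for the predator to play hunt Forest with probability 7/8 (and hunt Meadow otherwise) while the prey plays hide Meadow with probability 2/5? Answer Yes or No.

Given the predator's mix p = 7/8, the prey's payoff from hide Meadow is -29/4 but from hide Forest is -1/2. The prey strictly prefers hide Forest, so the prey would not mix.
So the proposed profile is not a Nash equilibrium.

No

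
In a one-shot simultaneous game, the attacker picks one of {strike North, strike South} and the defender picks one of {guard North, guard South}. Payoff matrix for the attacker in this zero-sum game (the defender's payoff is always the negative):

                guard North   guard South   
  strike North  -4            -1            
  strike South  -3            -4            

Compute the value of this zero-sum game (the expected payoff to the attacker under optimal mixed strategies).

Set the attacker's expected payoff from strike North equal to that from strike South:
  the attacker's payoff to strike North: q·(-4) + (1−q)·(-1) = -3q - 1
  the attacker's payoff to strike South: q·(-3) + (1−q)·(-4) = q - 4
  -3q - 1 = q - 4  ⇒  -4q = -3  ⇒  q = 3/4.
The value is the attacker's expected payoff against this mix (using strike North): (3/4)·(-4) + (1/4)·(-1) = -13/4.

v = -13/4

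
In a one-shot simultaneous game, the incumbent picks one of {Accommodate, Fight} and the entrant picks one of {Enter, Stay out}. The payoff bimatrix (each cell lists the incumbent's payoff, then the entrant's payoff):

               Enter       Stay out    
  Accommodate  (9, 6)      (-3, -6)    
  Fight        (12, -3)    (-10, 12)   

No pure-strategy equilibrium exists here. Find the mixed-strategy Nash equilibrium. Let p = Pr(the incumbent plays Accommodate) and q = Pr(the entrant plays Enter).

Set the entrant's expected payoff from Enter equal to that from Stay out:
  the entrant's payoff from Enter: p·6 + (1−p)·(-3) = 9p - 3
  the entrant's payoff from Stay out: p·(-6) + (1−p)·12 = -18p + 12
  9p - 3 = -18p + 12  ⇒  27p = 15  ⇒  p = 5/9.
For the incumbent to be willing to mix, the incumbent must be indifferent between Accommodate and Fight, which pins down the entrant's mix.
  the incumbent's payoff to Accommodate: q·9 + (1−q)·(-3) = 12q - 3
  the incumbent's payoff to Fight: q·12 + (1−q)·(-10) = 22q - 10
  12q - 3 = 22q - 10  ⇒  -10q = -7  ⇒  q = 7/10.

p = 5/9, q = 7/10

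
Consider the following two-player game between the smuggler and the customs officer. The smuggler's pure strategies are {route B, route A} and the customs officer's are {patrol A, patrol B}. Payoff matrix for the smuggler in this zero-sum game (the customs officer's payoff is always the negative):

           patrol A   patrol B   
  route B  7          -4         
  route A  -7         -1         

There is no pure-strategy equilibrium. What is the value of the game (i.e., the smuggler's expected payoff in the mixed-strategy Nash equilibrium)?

v = -35/17

For the smuggler to be willing to mix, the smuggler must be indifferent between route B and route A, which pins down the customs officer's mix.
  the smuggler's payoff to route B: q·7 + (1−q)·(-4) = 11q - 4
  the smuggler's payoff to route A: q·(-7) + (1−q)·(-1) = -6q - 1
  11q - 4 = -6q - 1  ⇒  17q = 3  ⇒  q = 3/17.
The value is the smuggler's expected payoff against this mix (using route B): (3/17)·7 + (14/17)·(-4) = -35/17.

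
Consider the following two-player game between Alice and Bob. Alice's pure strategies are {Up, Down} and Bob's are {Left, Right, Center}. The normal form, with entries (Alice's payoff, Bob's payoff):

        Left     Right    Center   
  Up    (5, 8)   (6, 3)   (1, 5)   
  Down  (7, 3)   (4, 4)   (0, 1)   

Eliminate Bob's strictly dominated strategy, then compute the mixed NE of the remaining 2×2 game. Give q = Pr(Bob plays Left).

q = 1/2

Bob's strategy Center is strictly dominated by Left: 8 > 5 and 3 > 1. Eliminate Center.
For Alice to be willing to mix, Alice must be indifferent between Up and Down, which pins down Bob's mix.
  Alice's payoff from Up: q·5 + (1−q)·6 = -q + 6
  Alice's payoff from Down: q·7 + (1−q)·4 = 3q + 4
  -q + 6 = 3q + 4  ⇒  -4q = -2  ⇒  q = 1/2.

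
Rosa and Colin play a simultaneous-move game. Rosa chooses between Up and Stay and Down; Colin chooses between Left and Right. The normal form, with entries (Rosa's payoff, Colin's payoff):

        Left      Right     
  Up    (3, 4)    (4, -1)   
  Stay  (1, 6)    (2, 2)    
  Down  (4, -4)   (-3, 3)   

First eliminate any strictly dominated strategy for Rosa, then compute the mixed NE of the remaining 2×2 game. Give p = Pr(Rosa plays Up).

p = 7/12

Rosa's strategy Stay is strictly dominated by Up: 3 > 1 and 4 > 2. Eliminate Stay.
Set Colin's expected payoff from Left equal to that from Right:
  Colin's expected payoff from Left: p·4 + (1−p)·(-4) = 8p - 4
  Colin's expected payoff from Right: p·(-1) + (1−p)·3 = -4p + 3
  8p - 4 = -4p + 3  ⇒  12p = 7  ⇒  p = 7/12.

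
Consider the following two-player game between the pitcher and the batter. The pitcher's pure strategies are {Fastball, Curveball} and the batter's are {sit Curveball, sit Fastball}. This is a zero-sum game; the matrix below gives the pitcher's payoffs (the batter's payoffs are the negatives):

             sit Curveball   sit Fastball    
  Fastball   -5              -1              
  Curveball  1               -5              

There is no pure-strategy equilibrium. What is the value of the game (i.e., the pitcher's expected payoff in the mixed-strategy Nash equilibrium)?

Set the pitcher's expected payoff from Fastball equal to that from Curveball:
  the pitcher's payoff from Fastball: q·(-5) + (1−q)·(-1) = -4q - 1
  the pitcher's payoff from Curveball: q·1 + (1−q)·(-5) = 6q - 5
  -4q - 1 = 6q - 5  ⇒  -10q = -4  ⇒  q = 2/5.
The value is the pitcher's expected payoff against this mix (using Fastball): (2/5)·(-5) + (3/5)·(-1) = -13/5.

v = -13/5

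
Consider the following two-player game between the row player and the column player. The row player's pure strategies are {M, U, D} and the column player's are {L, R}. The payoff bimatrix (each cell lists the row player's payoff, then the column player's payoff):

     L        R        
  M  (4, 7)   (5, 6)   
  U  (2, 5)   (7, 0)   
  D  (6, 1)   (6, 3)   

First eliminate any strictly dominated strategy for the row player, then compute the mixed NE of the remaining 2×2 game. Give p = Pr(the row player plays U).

The row player's strategy M is strictly dominated by D: 6 > 4 and 6 > 5. Eliminate M.
The row player's mix must leave the column player indifferent between L and R.
  the column player's payoff from L: p·5 + (1−p)·1 = 4p + 1
  the column player's payoff from R: p·0 + (1−p)·3 = -3p + 3
  4p + 1 = -3p + 3  ⇒  7p = 2  ⇒  p = 2/7.

p = 2/7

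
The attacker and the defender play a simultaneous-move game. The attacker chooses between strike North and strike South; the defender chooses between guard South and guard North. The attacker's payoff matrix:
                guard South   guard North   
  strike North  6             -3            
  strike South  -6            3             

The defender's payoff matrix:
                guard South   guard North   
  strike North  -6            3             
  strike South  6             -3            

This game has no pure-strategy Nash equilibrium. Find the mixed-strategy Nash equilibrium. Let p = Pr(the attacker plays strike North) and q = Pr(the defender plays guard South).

In a mixed equilibrium the defender is indifferent between guard South and guard North; this condition fixes p.
  the defender's payoff from guard South: p·(-6) + (1−p)·6 = -12p + 6
  the defender's payoff from guard North: p·3 + (1−p)·(-3) = 6p - 3
  -12p + 6 = 6p - 3  ⇒  -18p = -9  ⇒  p = 1/2.
The defender's mix must leave the attacker indifferent between strike North and strike South.
  the attacker's expected payoff from strike North: q·6 + (1−q)·(-3) = 9q - 3
  the attacker's expected payoff from strike South: q·(-6) + (1−q)·3 = -9q + 3
  9q - 3 = -9q + 3  ⇒  18q = 6  ⇒  q = 1/3.

p = 1/2, q = 1/3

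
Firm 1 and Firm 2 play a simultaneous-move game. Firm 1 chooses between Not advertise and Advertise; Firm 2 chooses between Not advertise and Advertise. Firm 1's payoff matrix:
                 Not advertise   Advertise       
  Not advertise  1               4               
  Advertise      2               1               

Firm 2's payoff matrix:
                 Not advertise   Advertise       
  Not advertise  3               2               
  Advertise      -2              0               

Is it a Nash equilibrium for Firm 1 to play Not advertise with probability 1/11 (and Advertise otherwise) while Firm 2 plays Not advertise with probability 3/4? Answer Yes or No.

No

Given Firm 1's mix p = 1/11, Firm 2's payoff from Not advertise is -17/11 but from Advertise is 2/11. Firm 2 strictly prefers Advertise, so Firm 2 would not mix.
So the proposed profile is not a Nash equilibrium.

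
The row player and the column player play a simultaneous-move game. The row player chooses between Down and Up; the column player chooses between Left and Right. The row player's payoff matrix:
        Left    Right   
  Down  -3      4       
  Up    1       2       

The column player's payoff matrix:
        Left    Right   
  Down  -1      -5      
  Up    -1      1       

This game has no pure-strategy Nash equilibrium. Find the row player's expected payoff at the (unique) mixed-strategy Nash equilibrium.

5/3

In a mixed equilibrium the row player is indifferent between Down and Up; this condition fixes q.
  the row player's expected payoff from Down: q·(-3) + (1−q)·4 = -7q + 4
  the row player's expected payoff from Up: q·1 + (1−q)·2 = -q + 2
  -7q + 4 = -q + 2  ⇒  -6q = -2  ⇒  q = 1/3.
At equilibrium the row player is indifferent across rows, so the row player's payoff equals the payoff from Down: (1/3)·(-3) + (2/3)·4 = 5/3.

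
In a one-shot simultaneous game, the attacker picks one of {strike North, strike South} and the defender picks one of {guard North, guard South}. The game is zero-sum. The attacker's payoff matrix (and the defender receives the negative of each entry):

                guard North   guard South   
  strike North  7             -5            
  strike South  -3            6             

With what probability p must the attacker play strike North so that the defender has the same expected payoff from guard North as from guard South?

In a mixed equilibrium the defender is indifferent between guard North and guard South; this condition fixes p.
  the defender's expected payoff from guard North: p·(-7) + (1−p)·3 = -10p + 3
  the defender's expected payoff from guard South: p·5 + (1−p)·(-6) = 11p - 6
  -10p + 3 = 11p - 6  ⇒  -21p = -9  ⇒  p = 3/7.

p = 3/7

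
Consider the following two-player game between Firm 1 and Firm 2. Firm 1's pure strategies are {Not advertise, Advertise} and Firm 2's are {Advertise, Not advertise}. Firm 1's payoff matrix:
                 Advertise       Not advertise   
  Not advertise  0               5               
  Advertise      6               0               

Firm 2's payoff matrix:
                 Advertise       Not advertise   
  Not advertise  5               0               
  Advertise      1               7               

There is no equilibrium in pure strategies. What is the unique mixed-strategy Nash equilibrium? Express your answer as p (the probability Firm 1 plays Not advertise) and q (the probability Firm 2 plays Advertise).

For Firm 2 to be willing to mix, Firm 2 must be indifferent between Advertise and Not advertise, which pins down Firm 1's mix.
  Firm 2's payoff from Advertise: p·5 + (1−p)·1 = 4p + 1
  Firm 2's payoff from Not advertise: p·0 + (1−p)·7 = -7p + 7
  4p + 1 = -7p + 7  ⇒  11p = 6  ⇒  p = 6/11.
Firm 1's indifference between Not advertise and Advertise determines Firm 2's mixing probability q:
  Firm 1's payoff from Not advertise: q·0 + (1−q)·5 = -5q + 5
  Firm 1's payoff from Advertise: q·6 + (1−q)·0 = 6q
  -5q + 5 = 6q  ⇒  -11q = -5  ⇒  q = 5/11.

p = 6/11, q = 5/11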